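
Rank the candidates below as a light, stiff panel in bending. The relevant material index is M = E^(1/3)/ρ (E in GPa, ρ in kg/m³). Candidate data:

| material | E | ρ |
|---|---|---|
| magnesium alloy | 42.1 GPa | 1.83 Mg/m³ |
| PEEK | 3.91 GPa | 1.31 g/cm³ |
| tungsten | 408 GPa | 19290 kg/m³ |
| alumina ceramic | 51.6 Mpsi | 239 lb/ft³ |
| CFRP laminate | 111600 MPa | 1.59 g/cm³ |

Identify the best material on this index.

Normalizing units and computing the index:
  magnesium alloy: E = 42.10 GPa, ρ = 1830 kg/m³
  PEEK: E = 3.910 GPa, ρ = 1310 kg/m³
  tungsten: E = 408.0 GPa, ρ = 19290 kg/m³
  alumina ceramic: E = 355.8 GPa, ρ = 3828 kg/m³
  CFRP laminate: E = 111.6 GPa, ρ = 1590 kg/m³
  CFRP laminate: M = 3.03×10⁻³
  magnesium alloy: M = 1.90×10⁻³
  alumina ceramic: M = 1.85×10⁻³
  PEEK: M = 1.20×10⁻³
  tungsten: M = 0.384×10⁻³
CFRP laminate has the largest M.

CFRP laminate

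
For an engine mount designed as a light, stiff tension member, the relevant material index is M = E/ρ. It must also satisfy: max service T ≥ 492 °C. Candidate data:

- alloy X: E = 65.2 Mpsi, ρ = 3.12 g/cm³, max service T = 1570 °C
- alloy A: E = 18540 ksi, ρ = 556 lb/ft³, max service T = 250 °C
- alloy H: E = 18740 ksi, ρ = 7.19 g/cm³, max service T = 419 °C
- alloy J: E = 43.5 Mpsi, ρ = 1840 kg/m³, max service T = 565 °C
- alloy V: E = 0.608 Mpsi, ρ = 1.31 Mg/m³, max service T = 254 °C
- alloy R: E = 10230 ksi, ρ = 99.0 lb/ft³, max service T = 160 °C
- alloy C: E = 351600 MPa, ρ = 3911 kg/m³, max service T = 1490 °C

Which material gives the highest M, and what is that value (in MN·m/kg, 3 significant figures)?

Screen on constraints: max service T ≥ 492 °C. Survivors: alloy X, alloy J, alloy C.
Putting every candidate on a common basis:
  alloy X: E = 449.5 GPa, ρ = 3120 kg/m³
  alloy J: E = 299.9 GPa, ρ = 1840 kg/m³
  alloy C: E = 351.6 GPa, ρ = 3911 kg/m³
  alloy J: M = 163 MN·m/kg
  alloy X: M = 144 MN·m/kg
  alloy C: M = 89.9 MN·m/kg
The maximum is for alloy J.

alloy J, M = 163 MN·m/kg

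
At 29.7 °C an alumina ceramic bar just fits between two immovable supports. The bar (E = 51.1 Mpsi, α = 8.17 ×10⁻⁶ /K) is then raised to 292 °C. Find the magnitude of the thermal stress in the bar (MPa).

755 MPa

E = 51.1 Mpsi = 352.3 GPa.
ΔT = 262.3 K. Constrained thermal stress σ = E·α·ΔT = 352.3×10³ MPa × 8.17×10⁻⁶ × 262.3 = 755 MPa (compressive).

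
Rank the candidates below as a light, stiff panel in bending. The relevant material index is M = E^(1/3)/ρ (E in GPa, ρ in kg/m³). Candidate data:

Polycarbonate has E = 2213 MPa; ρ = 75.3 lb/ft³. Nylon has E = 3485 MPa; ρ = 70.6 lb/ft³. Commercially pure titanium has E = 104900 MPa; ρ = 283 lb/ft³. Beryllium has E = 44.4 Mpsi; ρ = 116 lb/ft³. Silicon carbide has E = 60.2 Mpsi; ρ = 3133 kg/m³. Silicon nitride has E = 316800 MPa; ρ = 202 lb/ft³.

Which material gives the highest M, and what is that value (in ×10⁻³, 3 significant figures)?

Convert each candidate to consistent units, then evaluate M:
  polycarbonate: E = 2.213 GPa, ρ = 1206 kg/m³
  nylon: E = 3.485 GPa, ρ = 1131 kg/m³
  commercially pure titanium: E = 104.9 GPa, ρ = 4533 kg/m³
  beryllium: E = 306.1 GPa, ρ = 1858 kg/m³
  silicon carbide: E = 415.1 GPa, ρ = 3133 kg/m³
  silicon nitride: E = 316.8 GPa, ρ = 3236 kg/m³
  beryllium: M = 3.63×10⁻³
  silicon carbide: M = 2.38×10⁻³
  silicon nitride: M = 2.11×10⁻³
  nylon: M = 1.34×10⁻³
  polycarbonate: M = 1.08×10⁻³
  commercially pure titanium: M = 1.04×10⁻³
Beryllium ranks first.

beryllium, M = 3.63×10⁻³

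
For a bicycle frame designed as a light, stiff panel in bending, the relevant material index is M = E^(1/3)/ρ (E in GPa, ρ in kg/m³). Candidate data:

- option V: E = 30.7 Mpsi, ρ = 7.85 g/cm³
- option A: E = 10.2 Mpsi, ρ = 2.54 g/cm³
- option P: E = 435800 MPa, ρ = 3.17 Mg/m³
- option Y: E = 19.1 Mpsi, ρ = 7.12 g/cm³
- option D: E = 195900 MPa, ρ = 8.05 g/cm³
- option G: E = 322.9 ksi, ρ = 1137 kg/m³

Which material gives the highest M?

Convert each candidate to consistent units, then evaluate M:
  option V: E = 211.7 GPa, ρ = 7850 kg/m³
  option A: E = 70.33 GPa, ρ = 2540 kg/m³
  option P: E = 435.8 GPa, ρ = 3170 kg/m³
  option Y: E = 131.7 GPa, ρ = 7120 kg/m³
  option D: E = 195.9 GPa, ρ = 8050 kg/m³
  option G: E = 2.226 GPa, ρ = 1137 kg/m³
  option P: M = 2.39×10⁻³
  option A: M = 1.63×10⁻³
  option G: M = 1.15×10⁻³
  option V: M = 0.759×10⁻³
  option D: M = 0.721×10⁻³
  option Y: M = 0.715×10⁻³
Option P ranks first.

option P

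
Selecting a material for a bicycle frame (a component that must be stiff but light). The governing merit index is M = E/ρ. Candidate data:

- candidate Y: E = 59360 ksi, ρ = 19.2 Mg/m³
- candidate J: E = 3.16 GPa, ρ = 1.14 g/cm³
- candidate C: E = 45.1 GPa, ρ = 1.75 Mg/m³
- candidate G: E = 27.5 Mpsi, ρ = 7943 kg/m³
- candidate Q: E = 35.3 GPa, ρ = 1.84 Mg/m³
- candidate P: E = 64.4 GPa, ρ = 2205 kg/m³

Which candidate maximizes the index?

candidate P

Convert each candidate to consistent units, then evaluate M:
  candidate Y: E = 409.3 GPa, ρ = 19200 kg/m³
  candidate J: E = 3.160 GPa, ρ = 1140 kg/m³
  candidate C: E = 45.10 GPa, ρ = 1750 kg/m³
  candidate G: E = 189.6 GPa, ρ = 7943 kg/m³
  candidate Q: E = 35.30 GPa, ρ = 1840 kg/m³
  candidate P: E = 64.40 GPa, ρ = 2205 kg/m³
  candidate P: M = 29.2 MN·m/kg
  candidate C: M = 25.8 MN·m/kg
  candidate G: M = 23.9 MN·m/kg
  candidate Y: M = 21.3 MN·m/kg
  candidate Q: M = 19.2 MN·m/kg
  candidate J: M = 2.77 MN·m/kg
Highest index: candidate P.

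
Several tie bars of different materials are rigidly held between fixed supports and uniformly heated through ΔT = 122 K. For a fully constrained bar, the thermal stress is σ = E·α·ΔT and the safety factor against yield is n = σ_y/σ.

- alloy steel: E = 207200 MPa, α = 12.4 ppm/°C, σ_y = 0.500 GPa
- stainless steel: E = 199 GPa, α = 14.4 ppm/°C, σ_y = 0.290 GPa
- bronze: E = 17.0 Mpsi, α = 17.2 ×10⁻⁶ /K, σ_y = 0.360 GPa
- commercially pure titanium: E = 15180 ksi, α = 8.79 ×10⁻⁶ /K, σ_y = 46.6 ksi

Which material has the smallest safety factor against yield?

stainless steel

In consistent units (E in GPa, α in ×10⁻⁶/K, σ_y in MPa):
  alloy steel: E = 207.2, α = 12.4, σ_y = 500.0 → σ = 313 MPa, n = 1.60
  stainless steel: E = 199.0, α = 14.4, σ_y = 290.0 → σ = 350 MPa, n = 0.830
  bronze: E = 117.2, α = 17.2, σ_y = 360.0 → σ = 246 MPa, n = 1.46
  commercially pure titanium: E = 104.7, α = 8.79, σ_y = 321.3 → σ = 112 MPa, n = 2.86
Smallest n: stainless steel with n = 0.830.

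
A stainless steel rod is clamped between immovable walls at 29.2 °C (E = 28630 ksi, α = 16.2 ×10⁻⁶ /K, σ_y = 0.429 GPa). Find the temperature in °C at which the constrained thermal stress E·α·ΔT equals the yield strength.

E = 28630 ksi = 197.4 GPa.
σ_y = 0.429 GPa = 429.0 MPa.
E·α·ΔT = 429.0 MPa ⇒ ΔT = 429.0 / (197.4×10³ × 16.2×10⁻⁶) = 134.2 K.
T = 29.2 + 134.2 = 163.4 °C.

163 °C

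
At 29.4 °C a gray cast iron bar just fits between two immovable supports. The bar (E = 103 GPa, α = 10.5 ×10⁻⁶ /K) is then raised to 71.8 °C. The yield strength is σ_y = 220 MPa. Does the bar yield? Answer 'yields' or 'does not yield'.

ΔT = 42.40 K. Constrained thermal stress σ = E·α·ΔT = 103.0×10³ MPa × 10.5×10⁻⁶ × 42.40 = 45.9 MPa (compressive).
Compare to σ_y = 220 MPa: σ < σ_y, so it does not yield.

does not yield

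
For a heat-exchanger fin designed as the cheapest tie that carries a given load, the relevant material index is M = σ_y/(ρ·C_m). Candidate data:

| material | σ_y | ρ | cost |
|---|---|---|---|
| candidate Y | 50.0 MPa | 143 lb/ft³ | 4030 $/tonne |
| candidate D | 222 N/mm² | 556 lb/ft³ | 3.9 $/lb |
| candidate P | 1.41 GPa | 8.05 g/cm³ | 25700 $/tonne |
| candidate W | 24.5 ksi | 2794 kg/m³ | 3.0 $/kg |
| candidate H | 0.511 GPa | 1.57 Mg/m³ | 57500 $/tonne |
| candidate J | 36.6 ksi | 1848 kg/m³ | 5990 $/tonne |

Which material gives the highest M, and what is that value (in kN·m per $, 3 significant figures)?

Convert each candidate to consistent units, then evaluate M:
  candidate Y: σ_y = 50.00 MPa, ρ = 2291 kg/m³, cost = 4.030 $/kg
  candidate D: σ_y = 222.0 MPa, ρ = 8906 kg/m³, cost = 8.598 $/kg
  candidate P: σ_y = 1410 MPa, ρ = 8050 kg/m³, cost = 25.70 $/kg
  candidate W: σ_y = 168.9 MPa, ρ = 2794 kg/m³, cost = 3.000 $/kg
  candidate H: σ_y = 511.0 MPa, ρ = 1570 kg/m³, cost = 57.50 $/kg
  candidate J: σ_y = 252.3 MPa, ρ = 1848 kg/m³, cost = 5.990 $/kg
  candidate J: M = 22.8 kN·m per $
  candidate W: M = 20.2 kN·m per $
  candidate P: M = 6.82 kN·m per $
  candidate H: M = 5.66 kN·m per $
  candidate Y: M = 5.42 kN·m per $
  candidate D: M = 2.90 kN·m per $
Candidate J ranks first.

candidate J, M = 22.8 kN·m per $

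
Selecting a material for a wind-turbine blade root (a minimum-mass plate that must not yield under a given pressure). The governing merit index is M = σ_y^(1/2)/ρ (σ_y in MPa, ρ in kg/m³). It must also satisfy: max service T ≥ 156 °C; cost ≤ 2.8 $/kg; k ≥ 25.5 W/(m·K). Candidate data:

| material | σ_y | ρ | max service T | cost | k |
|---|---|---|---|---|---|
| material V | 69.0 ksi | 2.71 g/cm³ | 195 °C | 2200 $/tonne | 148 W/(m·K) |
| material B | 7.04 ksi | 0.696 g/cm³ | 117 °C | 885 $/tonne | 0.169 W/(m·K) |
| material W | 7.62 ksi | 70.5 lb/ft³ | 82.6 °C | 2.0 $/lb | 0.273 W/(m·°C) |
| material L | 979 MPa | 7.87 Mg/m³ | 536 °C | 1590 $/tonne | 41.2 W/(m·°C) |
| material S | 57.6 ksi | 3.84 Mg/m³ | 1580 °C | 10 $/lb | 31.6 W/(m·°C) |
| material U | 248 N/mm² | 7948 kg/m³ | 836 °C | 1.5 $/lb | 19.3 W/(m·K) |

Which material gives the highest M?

material V

Screen on constraints: max service T ≥ 156 °C; cost ≤ 2.8 $/kg; k ≥ 25.5 W/(m·K). Survivors: material V, material L.
Convert each candidate to consistent units, then evaluate M:
  material V: σ_y = 475.7 MPa, ρ = 2710 kg/m³
  material L: σ_y = 979.0 MPa, ρ = 7870 kg/m³
  material V: M = 8.05×10⁻³
  material L: M = 3.98×10⁻³
Highest index: material V.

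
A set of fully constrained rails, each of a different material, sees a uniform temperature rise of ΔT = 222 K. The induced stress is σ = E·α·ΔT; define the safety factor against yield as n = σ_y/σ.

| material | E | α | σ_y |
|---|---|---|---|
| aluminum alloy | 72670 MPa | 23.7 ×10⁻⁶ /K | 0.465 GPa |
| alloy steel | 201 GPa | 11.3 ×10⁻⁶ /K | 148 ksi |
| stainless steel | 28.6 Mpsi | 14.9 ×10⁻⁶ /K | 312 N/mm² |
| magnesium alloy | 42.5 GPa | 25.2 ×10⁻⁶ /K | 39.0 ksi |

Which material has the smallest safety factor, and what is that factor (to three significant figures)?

In consistent units (E in GPa, α in ×10⁻⁶/K, σ_y in MPa):
  aluminum alloy: E = 72.67, α = 23.7, σ_y = 465.0 → σ = 382 MPa, n = 1.22
  alloy steel: E = 201.0, α = 11.3, σ_y = 1020 → σ = 504 MPa, n = 2.02
  stainless steel: E = 197.2, α = 14.9, σ_y = 312.0 → σ = 652 MPa, n = 0.478
  magnesium alloy: E = 42.50, α = 25.2, σ_y = 268.9 → σ = 238 MPa, n = 1.13
Stainless steel has the lowest safety factor, n = 0.478.

stainless steel, n = 0.478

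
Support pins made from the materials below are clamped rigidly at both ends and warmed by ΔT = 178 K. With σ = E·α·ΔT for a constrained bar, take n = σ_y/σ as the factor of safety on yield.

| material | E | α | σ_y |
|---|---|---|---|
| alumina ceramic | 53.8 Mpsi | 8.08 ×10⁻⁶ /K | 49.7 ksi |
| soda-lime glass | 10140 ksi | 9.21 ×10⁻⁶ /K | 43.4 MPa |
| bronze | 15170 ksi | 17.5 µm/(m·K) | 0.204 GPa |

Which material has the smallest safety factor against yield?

soda-lime glass

In consistent units (E in GPa, α in ×10⁻⁶/K, σ_y in MPa):
  alumina ceramic: E = 370.9, α = 8.08, σ_y = 342.7 → σ = 533 MPa, n = 0.642
  soda-lime glass: E = 69.91, α = 9.21, σ_y = 43.40 → σ = 115 MPa, n = 0.379
  bronze: E = 104.6, α = 17.5, σ_y = 204.0 → σ = 326 MPa, n = 0.626
Smallest n: soda-lime glass with n = 0.379.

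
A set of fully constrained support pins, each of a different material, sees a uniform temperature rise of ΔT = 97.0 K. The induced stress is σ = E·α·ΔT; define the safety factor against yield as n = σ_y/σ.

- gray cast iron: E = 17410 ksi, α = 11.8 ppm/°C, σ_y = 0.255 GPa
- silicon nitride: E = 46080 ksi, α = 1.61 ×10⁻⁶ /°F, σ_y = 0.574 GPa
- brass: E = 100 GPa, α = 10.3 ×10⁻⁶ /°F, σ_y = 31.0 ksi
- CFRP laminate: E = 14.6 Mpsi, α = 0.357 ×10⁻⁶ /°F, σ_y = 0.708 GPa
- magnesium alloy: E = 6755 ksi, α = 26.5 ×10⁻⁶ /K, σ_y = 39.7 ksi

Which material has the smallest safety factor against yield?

brass

Per material, after unit conversion:
  gray cast iron: E = 120.0, α = 11.8, σ_y = 255.0 → σ = 137 MPa, n = 1.86
  silicon nitride: E = 317.7, α = 2.90, σ_y = 574.0 → σ = 89.3 MPa, n = 6.43
  brass: E = 100.0, α = 18.5, σ_y = 213.7 → σ = 180 MPa, n = 1.19
  CFRP laminate: E = 100.7, α = 0.643, σ_y = 708.0 → σ = 6.27 MPa, n = 113
  magnesium alloy: E = 46.57, α = 26.5, σ_y = 273.7 → σ = 120 MPa, n = 2.29
Smallest n: brass with n = 1.19.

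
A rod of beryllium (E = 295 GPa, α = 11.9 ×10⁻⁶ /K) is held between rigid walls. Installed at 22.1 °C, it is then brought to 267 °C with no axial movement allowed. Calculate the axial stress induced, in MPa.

ΔT = 244.9 K. Constrained thermal stress σ = E·α·ΔT = 295.0×10³ MPa × 11.9×10⁻⁶ × 244.9 = 860 MPa (compressive).

860 MPa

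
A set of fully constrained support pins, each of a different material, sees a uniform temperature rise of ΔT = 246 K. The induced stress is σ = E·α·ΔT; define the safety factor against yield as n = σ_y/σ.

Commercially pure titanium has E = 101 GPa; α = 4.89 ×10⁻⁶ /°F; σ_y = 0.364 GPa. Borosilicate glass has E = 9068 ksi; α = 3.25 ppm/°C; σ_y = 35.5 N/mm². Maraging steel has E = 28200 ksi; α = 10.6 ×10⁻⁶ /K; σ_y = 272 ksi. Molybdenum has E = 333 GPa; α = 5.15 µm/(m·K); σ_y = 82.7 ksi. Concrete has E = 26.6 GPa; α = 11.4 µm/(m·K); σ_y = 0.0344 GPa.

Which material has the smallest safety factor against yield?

concrete

With everything in SI (GPa, ×10⁻⁶/K, MPa):
  commercially pure titanium: E = 101.0, α = 8.80, σ_y = 364.0 → σ = 219 MPa, n = 1.66
  borosilicate glass: E = 62.52, α = 3.25, σ_y = 35.50 → σ = 50.0 MPa, n = 0.710
  maraging steel: E = 194.4, α = 10.6, σ_y = 1875 → σ = 507 MPa, n = 3.70
  molybdenum: E = 333.0, α = 5.15, σ_y = 570.2 → σ = 422 MPa, n = 1.35
  concrete: E = 26.60, α = 11.4, σ_y = 34.40 → σ = 74.6 MPa, n = 0.461
Smallest n: concrete with n = 0.461.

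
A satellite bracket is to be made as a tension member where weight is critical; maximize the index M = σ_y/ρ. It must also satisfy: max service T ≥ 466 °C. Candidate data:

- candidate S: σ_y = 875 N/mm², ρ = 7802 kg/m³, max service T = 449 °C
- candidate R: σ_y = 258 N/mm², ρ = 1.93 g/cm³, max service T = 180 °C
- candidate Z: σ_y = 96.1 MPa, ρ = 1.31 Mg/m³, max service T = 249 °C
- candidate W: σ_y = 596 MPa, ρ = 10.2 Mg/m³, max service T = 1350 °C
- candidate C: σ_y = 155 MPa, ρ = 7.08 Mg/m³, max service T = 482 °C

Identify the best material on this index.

Screen on constraints: max service T ≥ 466 °C. Survivors: candidate W, candidate C.
Normalizing units and computing the index:
  candidate W: σ_y = 596.0 MPa, ρ = 10200 kg/m³
  candidate C: σ_y = 155.0 MPa, ρ = 7080 kg/m³
  candidate W: M = 58.4 kN·m/kg
  candidate C: M = 21.9 kN·m/kg
Candidate W ranks first.

candidate W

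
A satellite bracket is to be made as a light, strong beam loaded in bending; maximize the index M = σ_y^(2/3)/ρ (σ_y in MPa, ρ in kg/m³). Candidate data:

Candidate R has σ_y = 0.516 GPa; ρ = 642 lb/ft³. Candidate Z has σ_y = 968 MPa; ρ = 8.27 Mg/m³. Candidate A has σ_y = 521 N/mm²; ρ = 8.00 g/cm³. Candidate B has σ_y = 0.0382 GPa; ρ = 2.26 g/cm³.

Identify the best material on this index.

Normalizing units and computing the index:
  candidate R: σ_y = 516.0 MPa, ρ = 10280 kg/m³
  candidate Z: σ_y = 968.0 MPa, ρ = 8270 kg/m³
  candidate A: σ_y = 521.0 MPa, ρ = 8000 kg/m³
  candidate B: σ_y = 38.20 MPa, ρ = 2260 kg/m³
  candidate Z: M = 11.8×10⁻³
  candidate A: M = 8.09×10⁻³
  candidate R: M = 6.26×10⁻³
  candidate B: M = 5.02×10⁻³
Candidate Z has the largest M.

candidate Z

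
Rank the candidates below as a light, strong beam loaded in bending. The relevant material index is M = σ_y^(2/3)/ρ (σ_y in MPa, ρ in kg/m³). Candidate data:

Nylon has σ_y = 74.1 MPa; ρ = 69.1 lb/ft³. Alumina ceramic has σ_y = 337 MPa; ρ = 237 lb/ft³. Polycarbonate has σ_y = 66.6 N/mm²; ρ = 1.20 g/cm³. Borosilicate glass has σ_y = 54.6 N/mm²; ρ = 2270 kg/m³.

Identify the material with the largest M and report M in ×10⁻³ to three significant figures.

nylon, M = 15.9×10⁻³

After converting to SI:
  nylon: σ_y = 74.10 MPa, ρ = 1107 kg/m³
  alumina ceramic: σ_y = 337.0 MPa, ρ = 3796 kg/m³
  polycarbonate: σ_y = 66.60 MPa, ρ = 1200 kg/m³
  borosilicate glass: σ_y = 54.60 MPa, ρ = 2270 kg/m³
  nylon: M = 15.9×10⁻³
  polycarbonate: M = 13.7×10⁻³
  alumina ceramic: M = 12.8×10⁻³
  borosilicate glass: M = 6.34×10⁻³
Nylon ranks first.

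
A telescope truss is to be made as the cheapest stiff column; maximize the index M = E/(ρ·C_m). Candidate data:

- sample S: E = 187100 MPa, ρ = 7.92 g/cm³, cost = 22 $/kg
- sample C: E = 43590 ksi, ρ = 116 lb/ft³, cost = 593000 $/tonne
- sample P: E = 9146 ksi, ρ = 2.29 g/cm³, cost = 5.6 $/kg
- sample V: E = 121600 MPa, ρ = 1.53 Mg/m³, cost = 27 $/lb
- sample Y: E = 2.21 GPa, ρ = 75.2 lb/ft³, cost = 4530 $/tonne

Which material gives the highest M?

sample P

Putting every candidate on a common basis:
  sample S: E = 187.1 GPa, ρ = 7920 kg/m³, cost = 22.00 $/kg
  sample C: E = 300.5 GPa, ρ = 1858 kg/m³, cost = 593.0 $/kg
  sample P: E = 63.06 GPa, ρ = 2290 kg/m³, cost = 5.600 $/kg
  sample V: E = 121.6 GPa, ρ = 1530 kg/m³, cost = 59.52 $/kg
  sample Y: E = 2.210 GPa, ρ = 1205 kg/m³, cost = 4.530 $/kg
  sample P: M = 4.92 MN·m per $
  sample V: M = 1.34 MN·m per $
  sample S: M = 1.07 MN·m per $
  sample Y: M = 0.405 MN·m per $
  sample C: M = 0.273 MN·m per $
Sample P ranks first.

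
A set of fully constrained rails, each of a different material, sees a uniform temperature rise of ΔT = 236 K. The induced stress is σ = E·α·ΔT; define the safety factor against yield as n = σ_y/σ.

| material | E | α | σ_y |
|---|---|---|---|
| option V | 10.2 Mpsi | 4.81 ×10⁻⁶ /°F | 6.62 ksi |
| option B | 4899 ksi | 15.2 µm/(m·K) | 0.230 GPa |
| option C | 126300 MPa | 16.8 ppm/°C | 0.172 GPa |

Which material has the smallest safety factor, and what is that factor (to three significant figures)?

option V, n = 0.318

Per material, after unit conversion:
  option V: E = 70.33, α = 8.66, σ_y = 45.64 → σ = 144 MPa, n = 0.318
  option B: E = 33.78, α = 15.2, σ_y = 230.0 → σ = 121 MPa, n = 1.90
  option C: E = 126.3, α = 16.8, σ_y = 172.0 → σ = 501 MPa, n = 0.343
The minimum is option V at n = 0.318.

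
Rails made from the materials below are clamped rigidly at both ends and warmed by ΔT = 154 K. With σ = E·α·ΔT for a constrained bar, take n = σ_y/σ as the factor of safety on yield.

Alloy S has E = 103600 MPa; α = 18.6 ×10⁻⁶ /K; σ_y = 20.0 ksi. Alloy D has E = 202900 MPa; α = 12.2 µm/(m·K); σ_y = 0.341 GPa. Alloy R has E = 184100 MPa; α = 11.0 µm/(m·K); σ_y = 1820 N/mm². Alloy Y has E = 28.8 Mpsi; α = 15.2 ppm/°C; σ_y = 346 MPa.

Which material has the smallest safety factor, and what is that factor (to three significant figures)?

In consistent units (E in GPa, α in ×10⁻⁶/K, σ_y in MPa):
  alloy S: E = 103.6, α = 18.6, σ_y = 137.9 → σ = 297 MPa, n = 0.465
  alloy D: E = 202.9, α = 12.2, σ_y = 341.0 → σ = 381 MPa, n = 0.895
  alloy R: E = 184.1, α = 11.0, σ_y = 1820 → σ = 312 MPa, n = 5.84
  alloy Y: E = 198.6, α = 15.2, σ_y = 346.0 → σ = 465 MPa, n = 0.744
The minimum is alloy S at n = 0.465.

alloy S, n = 0.465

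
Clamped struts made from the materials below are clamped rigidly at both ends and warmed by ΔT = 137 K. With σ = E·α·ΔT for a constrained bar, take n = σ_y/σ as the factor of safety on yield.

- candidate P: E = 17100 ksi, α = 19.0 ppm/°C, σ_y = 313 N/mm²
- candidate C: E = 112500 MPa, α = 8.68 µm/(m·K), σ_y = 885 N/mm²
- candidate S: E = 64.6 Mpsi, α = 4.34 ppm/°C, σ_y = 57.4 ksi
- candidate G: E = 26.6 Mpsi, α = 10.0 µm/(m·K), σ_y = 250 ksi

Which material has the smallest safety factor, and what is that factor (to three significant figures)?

Per material, after unit conversion:
  candidate P: E = 117.9, α = 19.0, σ_y = 313.0 → σ = 307 MPa, n = 1.02
  candidate C: E = 112.5, α = 8.68, σ_y = 885.0 → σ = 134 MPa, n = 6.62
  candidate S: E = 445.4, α = 4.34, σ_y = 395.8 → σ = 265 MPa, n = 1.49
  candidate G: E = 183.4, α = 10.0, σ_y = 1724 → σ = 251 MPa, n = 6.86
Smallest n: candidate P with n = 1.02.

candidate P, n = 1.02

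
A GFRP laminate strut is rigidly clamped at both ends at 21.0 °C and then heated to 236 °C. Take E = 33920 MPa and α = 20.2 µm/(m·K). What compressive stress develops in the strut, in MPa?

147 MPa

E = 33920 MPa = 33.92 GPa.
ΔT = 215.0 K. Constrained thermal stress σ = E·α·ΔT = 33.92×10³ MPa × 20.2×10⁻⁶ × 215.0 = 147 MPa (compressive).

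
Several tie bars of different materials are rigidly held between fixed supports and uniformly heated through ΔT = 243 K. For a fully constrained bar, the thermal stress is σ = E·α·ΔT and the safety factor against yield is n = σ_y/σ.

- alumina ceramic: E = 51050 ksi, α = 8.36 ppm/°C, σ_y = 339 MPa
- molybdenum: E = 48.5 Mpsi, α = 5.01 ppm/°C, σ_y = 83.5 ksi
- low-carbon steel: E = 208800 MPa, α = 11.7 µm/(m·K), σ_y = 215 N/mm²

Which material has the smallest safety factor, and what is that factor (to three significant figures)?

low-carbon steel, n = 0.362

With everything in SI (GPa, ×10⁻⁶/K, MPa):
  alumina ceramic: E = 352.0, α = 8.36, σ_y = 339.0 → σ = 715 MPa, n = 0.474
  molybdenum: E = 334.4, α = 5.01, σ_y = 575.7 → σ = 407 MPa, n = 1.41
  low-carbon steel: E = 208.8, α = 11.7, σ_y = 215.0 → σ = 594 MPa, n = 0.362
The minimum is low-carbon steel at n = 0.362.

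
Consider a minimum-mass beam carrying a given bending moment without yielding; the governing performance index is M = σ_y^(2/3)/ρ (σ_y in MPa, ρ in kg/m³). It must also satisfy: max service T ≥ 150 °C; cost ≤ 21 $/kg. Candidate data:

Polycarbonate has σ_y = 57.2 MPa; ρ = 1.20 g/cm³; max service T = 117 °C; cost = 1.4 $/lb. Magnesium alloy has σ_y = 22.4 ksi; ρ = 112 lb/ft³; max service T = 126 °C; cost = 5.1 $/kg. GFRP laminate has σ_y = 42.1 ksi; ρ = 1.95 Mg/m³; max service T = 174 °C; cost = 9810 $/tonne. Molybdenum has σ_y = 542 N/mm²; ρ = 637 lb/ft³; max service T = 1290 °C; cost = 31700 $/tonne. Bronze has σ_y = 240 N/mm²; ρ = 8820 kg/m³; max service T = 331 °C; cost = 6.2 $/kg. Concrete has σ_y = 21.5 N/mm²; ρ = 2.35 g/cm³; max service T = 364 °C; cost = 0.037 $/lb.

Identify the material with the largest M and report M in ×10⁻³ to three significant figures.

Screen on constraints: max service T ≥ 150 °C; cost ≤ 21 $/kg. Survivors: GFRP laminate, bronze, concrete.
Convert each candidate to consistent units, then evaluate M:
  GFRP laminate: σ_y = 290.3 MPa, ρ = 1950 kg/m³
  bronze: σ_y = 240.0 MPa, ρ = 8820 kg/m³
  concrete: σ_y = 21.50 MPa, ρ = 2350 kg/m³
  GFRP laminate: M = 22.5×10⁻³
  bronze: M = 4.38×10⁻³
  concrete: M = 3.29×10⁻³
The maximum is for GFRP laminate.

GFRP laminate, M = 22.5×10⁻³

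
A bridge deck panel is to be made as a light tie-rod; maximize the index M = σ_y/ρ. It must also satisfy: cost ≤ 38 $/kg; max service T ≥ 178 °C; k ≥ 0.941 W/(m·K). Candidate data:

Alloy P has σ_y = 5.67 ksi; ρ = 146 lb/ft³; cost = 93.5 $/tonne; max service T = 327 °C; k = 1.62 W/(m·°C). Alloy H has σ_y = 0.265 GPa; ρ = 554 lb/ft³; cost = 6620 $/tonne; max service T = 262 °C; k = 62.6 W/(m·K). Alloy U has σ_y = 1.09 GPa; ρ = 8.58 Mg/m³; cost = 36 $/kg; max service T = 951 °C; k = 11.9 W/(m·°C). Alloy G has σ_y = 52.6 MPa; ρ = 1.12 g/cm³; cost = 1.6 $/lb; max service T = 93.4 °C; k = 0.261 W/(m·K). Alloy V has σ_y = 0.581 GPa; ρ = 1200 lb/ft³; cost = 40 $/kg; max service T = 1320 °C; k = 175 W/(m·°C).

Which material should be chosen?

Screen on constraints: cost ≤ 38 $/kg; max service T ≥ 178 °C; k ≥ 0.941 W/(m·K). Survivors: alloy P, alloy H, alloy U.
After converting to SI:
  alloy P: σ_y = 39.09 MPa, ρ = 2339 kg/m³
  alloy H: σ_y = 265.0 MPa, ρ = 8874 kg/m³
  alloy U: σ_y = 1090 MPa, ρ = 8580 kg/m³
  alloy U: M = 127 kN·m/kg
  alloy H: M = 29.9 kN·m/kg
  alloy P: M = 16.7 kN·m/kg
Alloy U ranks first.

alloy U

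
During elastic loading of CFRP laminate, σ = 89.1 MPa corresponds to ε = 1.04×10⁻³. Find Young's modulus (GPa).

E = σ/ε = 89.1 MPa / 1.04×10⁻³ = 85670 MPa = 85.7 GPa.

85.7 GPa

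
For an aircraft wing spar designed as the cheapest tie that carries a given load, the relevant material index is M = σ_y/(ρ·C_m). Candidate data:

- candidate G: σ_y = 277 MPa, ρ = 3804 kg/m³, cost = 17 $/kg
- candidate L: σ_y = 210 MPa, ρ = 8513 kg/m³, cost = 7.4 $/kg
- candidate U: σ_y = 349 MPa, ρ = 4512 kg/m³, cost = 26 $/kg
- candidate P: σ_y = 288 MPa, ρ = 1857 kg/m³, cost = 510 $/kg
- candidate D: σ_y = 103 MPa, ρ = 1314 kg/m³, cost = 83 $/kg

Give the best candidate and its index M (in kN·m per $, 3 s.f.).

Computing M directly (units already consistent):
  candidate G: M = 4.28 kN·m per $
  candidate L: M = 3.33 kN·m per $
  candidate U: M = 2.97 kN·m per $
  candidate D: M = 0.944 kN·m per $
  candidate P: M = 0.304 kN·m per $
Highest index: candidate G.

candidate G, M = 4.28 kN·m per $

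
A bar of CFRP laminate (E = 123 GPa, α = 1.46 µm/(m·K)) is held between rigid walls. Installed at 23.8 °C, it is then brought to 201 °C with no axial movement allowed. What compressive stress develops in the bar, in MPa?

ΔT = 177.2 K. Constrained thermal stress σ = E·α·ΔT = 123.0×10³ MPa × 1.46×10⁻⁶ × 177.2 = 31.8 MPa (compressive).

31.8 MPa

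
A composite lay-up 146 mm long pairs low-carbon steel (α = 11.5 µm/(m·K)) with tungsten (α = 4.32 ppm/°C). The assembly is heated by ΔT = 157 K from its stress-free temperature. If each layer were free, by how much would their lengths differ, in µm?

Δα = |11.5 − 4.32|×10⁻⁶/K = 7.18×10⁻⁶/K.
ΔL_mismatch = Δα·L·ΔT = 7.18×10⁻⁶ × 146.0 mm × 157.0 K = 165 µm.

165 µm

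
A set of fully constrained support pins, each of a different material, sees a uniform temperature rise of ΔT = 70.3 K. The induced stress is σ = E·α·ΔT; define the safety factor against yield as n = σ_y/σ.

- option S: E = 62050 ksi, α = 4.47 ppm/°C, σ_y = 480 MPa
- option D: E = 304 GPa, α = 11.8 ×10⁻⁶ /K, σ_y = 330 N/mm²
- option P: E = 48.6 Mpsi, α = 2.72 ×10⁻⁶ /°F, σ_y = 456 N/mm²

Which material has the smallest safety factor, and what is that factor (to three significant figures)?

Per material, after unit conversion:
  option S: E = 427.8, α = 4.47, σ_y = 480.0 → σ = 134 MPa, n = 3.57
  option D: E = 304.0, α = 11.8, σ_y = 330.0 → σ = 252 MPa, n = 1.31
  option P: E = 335.1, α = 4.90, σ_y = 456.0 → σ = 115 MPa, n = 3.95
Smallest n: option D with n = 1.31.

option D, n = 1.31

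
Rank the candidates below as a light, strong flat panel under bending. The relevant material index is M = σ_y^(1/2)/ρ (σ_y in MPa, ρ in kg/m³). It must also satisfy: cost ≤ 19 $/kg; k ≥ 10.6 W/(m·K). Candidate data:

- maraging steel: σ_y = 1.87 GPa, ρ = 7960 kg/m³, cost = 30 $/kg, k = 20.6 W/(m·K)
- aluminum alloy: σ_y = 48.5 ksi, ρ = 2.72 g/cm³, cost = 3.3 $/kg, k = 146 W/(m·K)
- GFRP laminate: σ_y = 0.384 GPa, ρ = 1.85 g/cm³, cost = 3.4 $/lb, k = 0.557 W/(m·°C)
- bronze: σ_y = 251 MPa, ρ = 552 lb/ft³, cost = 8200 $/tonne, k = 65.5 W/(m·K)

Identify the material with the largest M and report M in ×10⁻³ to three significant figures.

aluminum alloy, M = 6.72×10⁻³

Screen on constraints: cost ≤ 19 $/kg; k ≥ 10.6 W/(m·K). Survivors: aluminum alloy, bronze.
In SI units:
  aluminum alloy: σ_y = 334.4 MPa, ρ = 2720 kg/m³
  bronze: σ_y = 251.0 MPa, ρ = 8842 kg/m³
  aluminum alloy: M = 6.72×10⁻³
  bronze: M = 1.79×10⁻³
Aluminum alloy has the largest M.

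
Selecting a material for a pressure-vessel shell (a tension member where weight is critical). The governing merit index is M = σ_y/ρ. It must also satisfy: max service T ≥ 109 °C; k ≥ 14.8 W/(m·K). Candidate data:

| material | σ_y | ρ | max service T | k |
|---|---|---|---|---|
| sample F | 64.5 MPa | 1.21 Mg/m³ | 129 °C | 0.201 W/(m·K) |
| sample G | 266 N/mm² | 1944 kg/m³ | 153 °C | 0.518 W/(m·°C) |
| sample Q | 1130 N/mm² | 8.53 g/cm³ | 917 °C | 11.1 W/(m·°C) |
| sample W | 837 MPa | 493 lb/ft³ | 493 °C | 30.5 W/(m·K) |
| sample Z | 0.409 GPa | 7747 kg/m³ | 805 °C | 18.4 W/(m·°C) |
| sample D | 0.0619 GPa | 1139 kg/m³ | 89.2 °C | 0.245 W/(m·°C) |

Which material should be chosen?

sample W

Screen on constraints: max service T ≥ 109 °C; k ≥ 14.8 W/(m·K). Survivors: sample W, sample Z.
Normalizing units and computing the index:
  sample W: σ_y = 837.0 MPa, ρ = 7897 kg/m³
  sample Z: σ_y = 409.0 MPa, ρ = 7747 kg/m³
  sample W: M = 106 kN·m/kg
  sample Z: M = 52.8 kN·m/kg
Sample W ranks first.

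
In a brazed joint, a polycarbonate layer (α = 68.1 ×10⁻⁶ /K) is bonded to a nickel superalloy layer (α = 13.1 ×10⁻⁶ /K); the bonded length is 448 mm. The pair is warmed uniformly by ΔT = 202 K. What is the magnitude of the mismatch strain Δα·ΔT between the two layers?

Δα = |68.1 − 13.1|×10⁻⁶/K = 55.0×10⁻⁶/K.
Mismatch strain = Δα·ΔT = 55.0×10⁻⁶ × 202.0 = 0.0111.

0.0111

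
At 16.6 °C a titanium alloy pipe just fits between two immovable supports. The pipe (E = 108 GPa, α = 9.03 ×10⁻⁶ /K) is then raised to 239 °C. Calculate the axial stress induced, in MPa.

ΔT = 222.4 K. Constrained thermal stress σ = E·α·ΔT = 108.0×10³ MPa × 9.03×10⁻⁶ × 222.4 = 217 MPa (compressive).

217 MPa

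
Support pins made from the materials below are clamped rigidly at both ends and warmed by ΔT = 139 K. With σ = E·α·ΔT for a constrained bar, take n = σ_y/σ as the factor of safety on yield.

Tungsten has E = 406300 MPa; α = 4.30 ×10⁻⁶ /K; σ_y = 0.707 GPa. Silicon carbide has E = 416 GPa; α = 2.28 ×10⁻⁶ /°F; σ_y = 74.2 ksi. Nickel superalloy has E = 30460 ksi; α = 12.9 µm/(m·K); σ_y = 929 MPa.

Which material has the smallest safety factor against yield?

silicon carbide

Converting E to GPa, α to ×10⁻⁶/K, σ_y to MPa, then σ and n for each:
  tungsten: E = 406.3, α = 4.30, σ_y = 707.0 → σ = 243 MPa, n = 2.91
  silicon carbide: E = 416.0, α = 4.10, σ_y = 511.6 → σ = 237 MPa, n = 2.16
  nickel superalloy: E = 210.0, α = 12.9, σ_y = 929.0 → σ = 377 MPa, n = 2.47
Smallest n: silicon carbide with n = 2.16.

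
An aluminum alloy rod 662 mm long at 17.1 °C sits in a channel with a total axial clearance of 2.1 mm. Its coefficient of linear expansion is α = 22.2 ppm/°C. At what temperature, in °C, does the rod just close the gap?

160 °C

α·L₀·ΔT = 2.1 mm ⇒ ΔT = 2.1 / (22.2×10⁻⁶ × 662.0) = 142.9 K.
T = 17.1 + 142.9 = 160.0 °C.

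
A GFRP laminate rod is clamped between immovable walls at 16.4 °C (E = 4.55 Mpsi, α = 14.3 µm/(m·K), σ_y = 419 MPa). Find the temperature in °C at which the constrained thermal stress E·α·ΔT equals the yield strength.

950 °C

E = 4.55 Mpsi = 31.37 GPa.
E·α·ΔT = 419.0 MPa ⇒ ΔT = 419.0 / (31.37×10³ × 14.3×10⁻⁶) = 934.0 K.
T = 16.4 + 934.0 = 950.4 °C.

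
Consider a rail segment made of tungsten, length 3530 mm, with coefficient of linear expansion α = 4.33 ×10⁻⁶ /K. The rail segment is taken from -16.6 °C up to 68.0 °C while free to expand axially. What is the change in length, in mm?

ΔT = 68.0 − (-16.6) = 84.60 K.
ΔL = α·L₀·ΔT = 4.33×10⁻⁶ × 3530 mm × 84.60 K = 1.29 mm.

1.29 mm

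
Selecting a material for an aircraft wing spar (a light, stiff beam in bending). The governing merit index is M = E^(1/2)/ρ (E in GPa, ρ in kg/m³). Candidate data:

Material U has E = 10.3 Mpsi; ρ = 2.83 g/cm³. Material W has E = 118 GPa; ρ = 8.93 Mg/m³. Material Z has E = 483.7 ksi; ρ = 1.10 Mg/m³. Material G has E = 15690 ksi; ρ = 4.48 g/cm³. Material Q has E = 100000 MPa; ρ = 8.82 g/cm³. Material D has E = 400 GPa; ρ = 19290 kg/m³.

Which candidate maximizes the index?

material U

Convert each candidate to consistent units, then evaluate M:
  material U: E = 71.02 GPa, ρ = 2830 kg/m³
  material W: E = 118.0 GPa, ρ = 8930 kg/m³
  material Z: E = 3.335 GPa, ρ = 1100 kg/m³
  material G: E = 108.2 GPa, ρ = 4480 kg/m³
  material Q: E = 100.0 GPa, ρ = 8820 kg/m³
  material D: E = 400.0 GPa, ρ = 19290 kg/m³
  material U: M = 2.98×10⁻³
  material G: M = 2.32×10⁻³
  material Z: M = 1.66×10⁻³
  material W: M = 1.22×10⁻³
  material Q: M = 1.13×10⁻³
  material D: M = 1.04×10⁻³
Material U has the largest M.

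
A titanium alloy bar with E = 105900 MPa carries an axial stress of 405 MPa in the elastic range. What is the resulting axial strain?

E = 105900 MPa = 105.9 GPa = 105900 MPa.
ε = σ/E = 405 / 105900 = 3.82×10⁻³.

3.82×10⁻³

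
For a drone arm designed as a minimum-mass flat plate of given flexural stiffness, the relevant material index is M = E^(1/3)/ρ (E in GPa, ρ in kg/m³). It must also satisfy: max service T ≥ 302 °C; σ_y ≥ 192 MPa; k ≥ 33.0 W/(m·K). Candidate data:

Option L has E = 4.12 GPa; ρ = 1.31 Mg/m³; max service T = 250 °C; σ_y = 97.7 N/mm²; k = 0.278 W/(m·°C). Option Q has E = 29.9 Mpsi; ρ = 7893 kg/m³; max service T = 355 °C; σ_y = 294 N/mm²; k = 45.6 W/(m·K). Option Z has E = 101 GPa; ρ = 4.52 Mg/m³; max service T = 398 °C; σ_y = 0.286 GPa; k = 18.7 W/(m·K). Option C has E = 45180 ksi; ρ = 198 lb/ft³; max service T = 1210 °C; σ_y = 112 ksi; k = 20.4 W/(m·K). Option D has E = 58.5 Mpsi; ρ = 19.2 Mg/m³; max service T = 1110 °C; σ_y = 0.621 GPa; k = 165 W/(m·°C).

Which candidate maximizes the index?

Screen on constraints: max service T ≥ 302 °C; σ_y ≥ 192 MPa; k ≥ 33.0 W/(m·K). Survivors: option Q, option D.
Convert each candidate to consistent units, then evaluate M:
  option Q: E = 206.2 GPa, ρ = 7893 kg/m³
  option D: E = 403.3 GPa, ρ = 19200 kg/m³
  option Q: M = 0.748×10⁻³
  option D: M = 0.385×10⁻³
Highest index: option Q.

option Q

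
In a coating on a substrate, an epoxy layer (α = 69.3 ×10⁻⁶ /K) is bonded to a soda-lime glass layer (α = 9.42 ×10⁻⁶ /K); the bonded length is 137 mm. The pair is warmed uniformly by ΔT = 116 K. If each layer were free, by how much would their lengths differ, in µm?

Δα = |69.3 − 9.42|×10⁻⁶/K = 59.9×10⁻⁶/K.
ΔL_mismatch = Δα·L·ΔT = 59.9×10⁻⁶ × 137.0 mm × 116.0 K = 952 µm.

952 µm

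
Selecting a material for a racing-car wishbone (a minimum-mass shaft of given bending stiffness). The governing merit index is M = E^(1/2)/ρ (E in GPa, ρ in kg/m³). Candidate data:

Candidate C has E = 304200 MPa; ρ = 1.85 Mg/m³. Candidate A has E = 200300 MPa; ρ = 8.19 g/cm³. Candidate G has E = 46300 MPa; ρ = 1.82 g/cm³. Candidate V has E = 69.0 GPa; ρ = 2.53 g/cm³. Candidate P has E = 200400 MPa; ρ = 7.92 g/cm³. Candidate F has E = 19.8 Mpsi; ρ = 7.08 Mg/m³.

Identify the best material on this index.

Putting every candidate on a common basis:
  candidate C: E = 304.2 GPa, ρ = 1850 kg/m³
  candidate A: E = 200.3 GPa, ρ = 8190 kg/m³
  candidate G: E = 46.30 GPa, ρ = 1820 kg/m³
  candidate V: E = 69.00 GPa, ρ = 2530 kg/m³
  candidate P: E = 200.4 GPa, ρ = 7920 kg/m³
  candidate F: E = 136.5 GPa, ρ = 7080 kg/m³
  candidate C: M = 9.43×10⁻³
  candidate G: M = 3.74×10⁻³
  candidate V: M = 3.28×10⁻³
  candidate P: M = 1.79×10⁻³
  candidate A: M = 1.73×10⁻³
  candidate F: M = 1.65×10⁻³
Highest index: candidate C.

candidate C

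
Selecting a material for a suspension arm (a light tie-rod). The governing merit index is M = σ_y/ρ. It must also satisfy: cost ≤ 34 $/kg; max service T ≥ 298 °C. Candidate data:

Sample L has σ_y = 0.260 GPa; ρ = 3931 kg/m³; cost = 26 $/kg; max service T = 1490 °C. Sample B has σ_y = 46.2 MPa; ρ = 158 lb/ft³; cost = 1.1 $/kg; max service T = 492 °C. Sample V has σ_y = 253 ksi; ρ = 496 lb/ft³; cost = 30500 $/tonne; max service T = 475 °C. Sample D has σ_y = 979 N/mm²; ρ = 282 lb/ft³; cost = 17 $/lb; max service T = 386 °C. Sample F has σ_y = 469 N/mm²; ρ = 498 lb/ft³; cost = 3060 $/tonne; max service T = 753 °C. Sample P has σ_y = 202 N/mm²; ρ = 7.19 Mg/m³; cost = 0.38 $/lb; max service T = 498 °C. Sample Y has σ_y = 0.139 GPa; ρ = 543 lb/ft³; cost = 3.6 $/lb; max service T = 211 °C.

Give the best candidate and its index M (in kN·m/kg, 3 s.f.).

Screen on constraints: cost ≤ 34 $/kg; max service T ≥ 298 °C. Survivors: sample L, sample B, sample V, sample F, sample P.
Normalizing units and computing the index:
  sample L: σ_y = 260.0 MPa, ρ = 3931 kg/m³
  sample B: σ_y = 46.20 MPa, ρ = 2531 kg/m³
  sample V: σ_y = 1744 MPa, ρ = 7945 kg/m³
  sample F: σ_y = 469.0 MPa, ρ = 7977 kg/m³
  sample P: σ_y = 202.0 MPa, ρ = 7190 kg/m³
  sample V: M = 220 kN·m/kg
  sample L: M = 66.1 kN·m/kg
  sample F: M = 58.8 kN·m/kg
  sample P: M = 28.1 kN·m/kg
  sample B: M = 18.3 kN·m/kg
The maximum is for sample V.

sample V, M = 220 kN·m/kg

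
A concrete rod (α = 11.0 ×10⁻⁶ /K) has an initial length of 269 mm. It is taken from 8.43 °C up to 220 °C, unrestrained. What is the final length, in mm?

ΔT = 220 − 8.43 = 211.6 K.
ΔL = α·L₀·ΔT = 11.0×10⁻⁶ × 269 mm × 211.6 K = 0.626 mm.
L = L₀ + ΔL = 269 + 0.626 = 269.63 mm.

269.63 mm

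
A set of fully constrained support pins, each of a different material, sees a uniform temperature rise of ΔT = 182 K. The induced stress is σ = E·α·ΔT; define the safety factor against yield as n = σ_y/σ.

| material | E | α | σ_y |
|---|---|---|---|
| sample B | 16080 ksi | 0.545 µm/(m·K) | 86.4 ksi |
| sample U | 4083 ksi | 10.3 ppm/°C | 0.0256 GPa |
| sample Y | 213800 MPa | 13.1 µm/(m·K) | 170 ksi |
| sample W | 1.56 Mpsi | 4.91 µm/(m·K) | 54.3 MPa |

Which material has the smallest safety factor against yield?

sample U

Converting E to GPa, α to ×10⁻⁶/K, σ_y to MPa, then σ and n for each:
  sample B: E = 110.9, α = 0.545, σ_y = 595.7 → σ = 11.0 MPa, n = 54.2
  sample U: E = 28.15, α = 10.3, σ_y = 25.60 → σ = 52.8 MPa, n = 0.485
  sample Y: E = 213.8, α = 13.1, σ_y = 1172 → σ = 510 MPa, n = 2.30
  sample W: E = 10.76, α = 4.91, σ_y = 54.30 → σ = 9.61 MPa, n = 5.65
Smallest n: sample U with n = 0.485.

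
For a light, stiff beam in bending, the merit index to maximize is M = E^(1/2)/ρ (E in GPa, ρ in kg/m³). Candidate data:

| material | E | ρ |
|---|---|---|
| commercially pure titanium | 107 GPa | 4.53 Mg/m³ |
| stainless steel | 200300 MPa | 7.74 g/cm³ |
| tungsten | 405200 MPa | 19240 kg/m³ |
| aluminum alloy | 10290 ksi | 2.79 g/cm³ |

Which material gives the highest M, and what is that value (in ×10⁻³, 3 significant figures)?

Normalizing units and computing the index:
  commercially pure titanium: E = 107.0 GPa, ρ = 4530 kg/m³
  stainless steel: E = 200.3 GPa, ρ = 7740 kg/m³
  tungsten: E = 405.2 GPa, ρ = 19240 kg/m³
  aluminum alloy: E = 70.95 GPa, ρ = 2790 kg/m³
  aluminum alloy: M = 3.02×10⁻³
  commercially pure titanium: M = 2.28×10⁻³
  stainless steel: M = 1.83×10⁻³
  tungsten: M = 1.05×10⁻³
The maximum is for aluminum alloy.

aluminum alloy, M = 3.02×10⁻³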